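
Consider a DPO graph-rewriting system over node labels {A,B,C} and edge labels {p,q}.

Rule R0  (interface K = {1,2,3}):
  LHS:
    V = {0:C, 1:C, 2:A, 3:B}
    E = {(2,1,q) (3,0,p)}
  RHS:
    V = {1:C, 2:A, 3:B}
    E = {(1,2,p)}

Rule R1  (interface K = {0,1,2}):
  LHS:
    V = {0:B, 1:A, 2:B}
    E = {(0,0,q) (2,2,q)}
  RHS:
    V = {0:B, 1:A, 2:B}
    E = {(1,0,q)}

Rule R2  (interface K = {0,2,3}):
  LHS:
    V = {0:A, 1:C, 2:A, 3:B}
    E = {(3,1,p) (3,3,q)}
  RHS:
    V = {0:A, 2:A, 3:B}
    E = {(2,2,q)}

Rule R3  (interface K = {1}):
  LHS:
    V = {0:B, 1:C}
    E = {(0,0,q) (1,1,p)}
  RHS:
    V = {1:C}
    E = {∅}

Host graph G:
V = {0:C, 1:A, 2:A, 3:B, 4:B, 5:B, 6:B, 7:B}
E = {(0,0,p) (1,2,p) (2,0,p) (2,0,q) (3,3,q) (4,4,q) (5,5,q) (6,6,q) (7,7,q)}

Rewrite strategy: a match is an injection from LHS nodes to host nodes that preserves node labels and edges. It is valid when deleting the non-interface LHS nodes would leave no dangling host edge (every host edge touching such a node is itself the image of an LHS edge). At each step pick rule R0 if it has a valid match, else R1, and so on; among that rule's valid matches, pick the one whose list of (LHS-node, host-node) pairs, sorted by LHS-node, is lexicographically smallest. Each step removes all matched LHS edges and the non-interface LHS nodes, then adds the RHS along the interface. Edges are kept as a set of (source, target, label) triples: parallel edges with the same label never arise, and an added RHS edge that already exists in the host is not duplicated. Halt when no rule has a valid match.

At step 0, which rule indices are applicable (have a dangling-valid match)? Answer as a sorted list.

Answer: [R1,R3]

Derivation:
R0: no valid match — LHS pattern not found
R1: 40 valid matches — {0↦3, 1↦1, 2↦4}, {0↦3, 1↦1, 2↦5}, {0↦3, 1↦1, 2↦6} (+37 more)
R2: no valid match — LHS pattern not found
R3: 5 valid matches — {0↦3, 1↦0}, {0↦4, 1↦0}, {0↦5, 1↦0} (+2 more)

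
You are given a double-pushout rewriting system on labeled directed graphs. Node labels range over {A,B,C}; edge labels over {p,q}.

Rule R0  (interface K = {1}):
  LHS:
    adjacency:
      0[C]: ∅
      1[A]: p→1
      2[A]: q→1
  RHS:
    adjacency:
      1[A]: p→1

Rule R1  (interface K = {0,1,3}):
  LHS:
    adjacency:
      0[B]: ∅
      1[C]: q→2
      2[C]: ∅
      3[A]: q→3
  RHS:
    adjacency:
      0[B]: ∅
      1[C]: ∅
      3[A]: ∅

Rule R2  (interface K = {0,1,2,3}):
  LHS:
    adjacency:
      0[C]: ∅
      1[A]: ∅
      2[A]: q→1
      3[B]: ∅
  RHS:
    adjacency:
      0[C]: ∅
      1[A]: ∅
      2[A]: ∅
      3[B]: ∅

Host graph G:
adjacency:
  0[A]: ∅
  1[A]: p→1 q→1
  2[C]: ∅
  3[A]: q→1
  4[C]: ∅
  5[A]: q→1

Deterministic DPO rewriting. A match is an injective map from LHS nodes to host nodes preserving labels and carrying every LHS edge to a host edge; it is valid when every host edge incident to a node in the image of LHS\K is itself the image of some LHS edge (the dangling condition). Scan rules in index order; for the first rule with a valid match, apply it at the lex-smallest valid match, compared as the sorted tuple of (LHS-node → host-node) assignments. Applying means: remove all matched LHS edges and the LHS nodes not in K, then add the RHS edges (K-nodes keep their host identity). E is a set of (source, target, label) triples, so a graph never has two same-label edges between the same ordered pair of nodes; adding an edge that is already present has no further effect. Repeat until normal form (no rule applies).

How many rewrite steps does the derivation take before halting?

initial: |V|=6 |E|=4  E = 1-p->1 1-q->1 3-q->1 5-q->1
step 1: apply R0 at {0↦2, 1↦1, 2↦3}  → |V|=4 |E|=3  E = 1-p->1 1-q->1 5-q->1
step 2: apply R0 at {0↦4, 1↦1, 2↦5}  → |V|=2 |E|=2  E = 1-p->1 1-q->1
halt: no rule applies after step 2

Answer: 2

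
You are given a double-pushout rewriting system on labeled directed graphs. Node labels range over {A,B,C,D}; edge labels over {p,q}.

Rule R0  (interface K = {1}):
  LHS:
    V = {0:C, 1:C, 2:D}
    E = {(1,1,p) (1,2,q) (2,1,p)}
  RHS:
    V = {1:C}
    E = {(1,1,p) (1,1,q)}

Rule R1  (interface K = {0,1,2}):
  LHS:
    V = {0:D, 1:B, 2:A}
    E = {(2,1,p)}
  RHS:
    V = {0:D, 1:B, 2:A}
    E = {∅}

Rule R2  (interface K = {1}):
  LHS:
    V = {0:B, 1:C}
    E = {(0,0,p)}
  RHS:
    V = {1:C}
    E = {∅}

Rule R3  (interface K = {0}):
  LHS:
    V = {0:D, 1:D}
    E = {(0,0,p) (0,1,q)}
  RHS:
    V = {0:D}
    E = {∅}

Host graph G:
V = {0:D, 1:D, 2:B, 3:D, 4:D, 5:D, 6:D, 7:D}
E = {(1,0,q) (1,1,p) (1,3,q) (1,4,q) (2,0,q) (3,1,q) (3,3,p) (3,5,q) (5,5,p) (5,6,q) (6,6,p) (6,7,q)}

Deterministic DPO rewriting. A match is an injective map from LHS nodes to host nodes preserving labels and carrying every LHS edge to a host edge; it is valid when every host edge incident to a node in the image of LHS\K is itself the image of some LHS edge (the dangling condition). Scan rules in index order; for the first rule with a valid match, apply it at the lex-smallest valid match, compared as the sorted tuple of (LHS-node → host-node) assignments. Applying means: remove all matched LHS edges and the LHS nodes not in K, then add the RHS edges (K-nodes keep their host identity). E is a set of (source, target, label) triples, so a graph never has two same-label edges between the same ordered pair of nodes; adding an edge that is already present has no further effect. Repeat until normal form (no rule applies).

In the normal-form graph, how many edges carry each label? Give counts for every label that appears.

initial: |V|=8 |E|=12  E = 1-q->0 1-p->1 1-q->3 1-q->4 2-q->0 3-q->1 3-p->3 3-q->5 5-p->5 5-q->6 6-p->6 6-q->7
step 1: apply R3 at {0↦1, 1↦4}  → |V|=7 |E|=10  E = 1-q->0 1-q->3 2-q->0 3-q->1 3-p->3 3-q->5 5-p->5 5-q->6 6-p->6 6-q->7
step 2: apply R3 at {0↦6, 1↦7}  → |V|=6 |E|=8  E = 1-q->0 1-q->3 2-q->0 3-q->1 3-p->3 3-q->5 5-p->5 5-q->6
step 3: apply R3 at {0↦5, 1↦6}  → |V|=5 |E|=6  E = 1-q->0 1-q->3 2-q->0 3-q->1 3-p->3 3-q->5
step 4: apply R3 at {0↦3, 1↦5}  → |V|=4 |E|=4  E = 1-q->0 1-q->3 2-q->0 3-q->1
normal form: no rule applies after step 4
NF edges: [(1, 0, 'q'), (1, 3, 'q'), (2, 0, 'q'), (3, 1, 'q')]

Answer: q:4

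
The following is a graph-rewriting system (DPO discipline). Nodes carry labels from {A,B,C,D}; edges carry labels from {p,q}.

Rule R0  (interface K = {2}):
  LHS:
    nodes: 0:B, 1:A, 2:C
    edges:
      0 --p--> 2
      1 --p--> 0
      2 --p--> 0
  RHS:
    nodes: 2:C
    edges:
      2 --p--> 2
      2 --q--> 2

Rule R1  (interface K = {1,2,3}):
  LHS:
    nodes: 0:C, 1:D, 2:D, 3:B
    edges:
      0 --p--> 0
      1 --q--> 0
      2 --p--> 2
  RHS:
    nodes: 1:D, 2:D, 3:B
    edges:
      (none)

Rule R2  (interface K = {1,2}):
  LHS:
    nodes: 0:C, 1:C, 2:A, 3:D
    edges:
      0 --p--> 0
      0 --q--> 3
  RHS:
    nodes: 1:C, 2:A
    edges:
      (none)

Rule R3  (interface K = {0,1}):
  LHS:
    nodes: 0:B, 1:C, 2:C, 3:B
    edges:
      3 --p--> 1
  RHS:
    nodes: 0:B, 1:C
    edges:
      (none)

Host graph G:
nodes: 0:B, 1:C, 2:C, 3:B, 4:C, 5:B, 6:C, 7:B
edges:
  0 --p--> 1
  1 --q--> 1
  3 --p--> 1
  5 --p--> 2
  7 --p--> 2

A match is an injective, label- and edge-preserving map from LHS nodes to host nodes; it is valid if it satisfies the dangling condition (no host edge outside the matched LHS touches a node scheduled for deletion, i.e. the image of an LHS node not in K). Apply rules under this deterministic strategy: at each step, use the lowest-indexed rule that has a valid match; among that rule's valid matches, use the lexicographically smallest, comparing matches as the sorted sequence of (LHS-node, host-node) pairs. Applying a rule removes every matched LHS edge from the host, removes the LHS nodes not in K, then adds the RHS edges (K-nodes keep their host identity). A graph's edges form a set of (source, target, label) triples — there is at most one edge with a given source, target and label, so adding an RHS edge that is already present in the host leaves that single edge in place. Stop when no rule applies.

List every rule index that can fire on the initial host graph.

Answer: [R3]

Derivation:
R0: no valid match — LHS pattern not found
R1: no valid match — LHS pattern not found
R2: no valid match — LHS pattern not found
R3: 24 valid matches — {0↦0, 1↦1, 2↦4, 3↦3}, {0↦0, 1↦1, 2↦6, 3↦3}, {0↦0, 1↦2, 2↦4, 3↦5} (+21 more)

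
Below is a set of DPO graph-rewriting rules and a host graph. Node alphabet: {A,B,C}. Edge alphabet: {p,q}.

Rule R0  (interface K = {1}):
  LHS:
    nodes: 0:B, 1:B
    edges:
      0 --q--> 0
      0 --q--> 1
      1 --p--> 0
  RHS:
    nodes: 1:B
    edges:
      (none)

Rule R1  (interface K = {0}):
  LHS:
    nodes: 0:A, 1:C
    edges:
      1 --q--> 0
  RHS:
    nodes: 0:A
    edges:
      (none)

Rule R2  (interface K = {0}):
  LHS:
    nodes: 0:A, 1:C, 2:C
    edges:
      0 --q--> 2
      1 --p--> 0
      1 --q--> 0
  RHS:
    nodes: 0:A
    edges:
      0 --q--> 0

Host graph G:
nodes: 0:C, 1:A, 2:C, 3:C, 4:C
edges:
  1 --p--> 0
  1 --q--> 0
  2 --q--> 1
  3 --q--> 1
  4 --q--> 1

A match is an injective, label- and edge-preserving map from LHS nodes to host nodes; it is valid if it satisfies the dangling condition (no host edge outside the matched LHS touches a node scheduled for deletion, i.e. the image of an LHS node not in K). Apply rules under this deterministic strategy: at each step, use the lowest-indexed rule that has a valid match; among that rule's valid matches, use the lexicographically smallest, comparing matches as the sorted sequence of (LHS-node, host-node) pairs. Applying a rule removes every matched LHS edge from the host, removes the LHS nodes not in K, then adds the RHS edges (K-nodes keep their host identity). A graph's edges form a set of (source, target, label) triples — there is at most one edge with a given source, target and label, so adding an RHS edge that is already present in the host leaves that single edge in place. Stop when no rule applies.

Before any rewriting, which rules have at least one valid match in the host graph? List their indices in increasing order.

R0: no valid match — LHS pattern not found
R1: 3 valid matches — {0↦1, 1↦2}, {0↦1, 1↦3}, {0↦1, 1↦4}
R2: no valid match — LHS pattern not found

Answer: [R1]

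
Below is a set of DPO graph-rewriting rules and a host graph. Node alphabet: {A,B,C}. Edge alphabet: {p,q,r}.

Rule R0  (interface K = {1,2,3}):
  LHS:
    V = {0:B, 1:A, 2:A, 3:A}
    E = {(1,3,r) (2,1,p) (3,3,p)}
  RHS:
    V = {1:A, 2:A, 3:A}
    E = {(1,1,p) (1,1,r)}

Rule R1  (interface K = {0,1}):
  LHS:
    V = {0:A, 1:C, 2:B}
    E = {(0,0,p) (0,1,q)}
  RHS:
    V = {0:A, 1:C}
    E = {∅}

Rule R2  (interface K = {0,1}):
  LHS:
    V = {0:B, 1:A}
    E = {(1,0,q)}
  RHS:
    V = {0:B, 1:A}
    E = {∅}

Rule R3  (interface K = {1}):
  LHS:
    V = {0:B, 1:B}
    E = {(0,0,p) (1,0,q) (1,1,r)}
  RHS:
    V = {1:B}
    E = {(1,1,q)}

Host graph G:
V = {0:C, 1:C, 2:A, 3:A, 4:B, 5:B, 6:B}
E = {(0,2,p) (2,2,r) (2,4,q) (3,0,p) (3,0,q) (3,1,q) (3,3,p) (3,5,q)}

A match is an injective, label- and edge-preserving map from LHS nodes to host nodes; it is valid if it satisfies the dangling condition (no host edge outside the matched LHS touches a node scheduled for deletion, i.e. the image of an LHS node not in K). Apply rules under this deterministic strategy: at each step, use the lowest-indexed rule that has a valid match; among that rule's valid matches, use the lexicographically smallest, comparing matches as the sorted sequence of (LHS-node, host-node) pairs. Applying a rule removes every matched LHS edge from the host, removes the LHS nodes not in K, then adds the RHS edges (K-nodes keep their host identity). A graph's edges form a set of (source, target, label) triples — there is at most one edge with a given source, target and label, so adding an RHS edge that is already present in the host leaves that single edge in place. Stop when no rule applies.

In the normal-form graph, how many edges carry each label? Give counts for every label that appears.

start.  V:7 E:8  edges: 0-p->2 2-r->2 2-q->4 3-p->0 3-q->0 3-q->1 3-p->3 3-q->5
1. fire R1 via {0↦3, 1↦0, 2↦6}  →  V:6 E:6  edges: 0-p->2 2-r->2 2-q->4 3-p->0 3-q->1 3-q->5
2. fire R2 via {0↦4, 1↦2}  →  V:6 E:5  edges: 0-p->2 2-r->2 3-p->0 3-q->1 3-q->5
3. fire R2 via {0↦5, 1↦3}  →  V:6 E:4  edges: 0-p->2 2-r->2 3-p->0 3-q->1
halt: no rule applies after step 3
NF edges: [(0, 2, 'p'), (2, 2, 'r'), (3, 0, 'p'), (3, 1, 'q')]

Answer: p:2 q:1 r:1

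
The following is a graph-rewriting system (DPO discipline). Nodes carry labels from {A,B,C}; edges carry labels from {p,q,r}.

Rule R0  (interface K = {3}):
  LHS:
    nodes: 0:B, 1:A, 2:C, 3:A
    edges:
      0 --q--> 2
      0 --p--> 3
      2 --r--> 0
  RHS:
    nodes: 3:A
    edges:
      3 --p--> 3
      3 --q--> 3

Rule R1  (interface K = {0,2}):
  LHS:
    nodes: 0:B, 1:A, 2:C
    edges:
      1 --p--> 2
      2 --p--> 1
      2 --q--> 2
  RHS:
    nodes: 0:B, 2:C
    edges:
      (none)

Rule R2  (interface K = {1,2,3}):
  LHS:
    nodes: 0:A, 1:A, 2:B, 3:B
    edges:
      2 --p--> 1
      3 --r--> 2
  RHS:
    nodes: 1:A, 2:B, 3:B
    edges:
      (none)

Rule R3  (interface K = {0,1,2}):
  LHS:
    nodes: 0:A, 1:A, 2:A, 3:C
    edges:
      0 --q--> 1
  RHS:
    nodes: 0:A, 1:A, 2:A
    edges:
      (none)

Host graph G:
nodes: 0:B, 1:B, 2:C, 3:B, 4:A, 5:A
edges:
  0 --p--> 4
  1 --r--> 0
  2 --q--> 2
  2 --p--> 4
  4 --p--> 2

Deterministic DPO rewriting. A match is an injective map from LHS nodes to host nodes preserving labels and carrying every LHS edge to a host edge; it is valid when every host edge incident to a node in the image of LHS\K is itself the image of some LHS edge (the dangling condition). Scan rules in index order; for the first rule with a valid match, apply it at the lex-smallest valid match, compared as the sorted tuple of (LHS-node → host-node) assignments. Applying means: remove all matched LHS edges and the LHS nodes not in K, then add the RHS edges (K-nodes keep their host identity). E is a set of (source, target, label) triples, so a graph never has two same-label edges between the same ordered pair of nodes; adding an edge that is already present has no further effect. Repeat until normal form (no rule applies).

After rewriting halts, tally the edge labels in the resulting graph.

Answer: (no edges)

Steps:
[0] host  ⇒  6 nodes, 5 edges  {0-p->4 1-r->0 2-q->2 2-p->4 4-p->2}
[1] R2 @ {0↦5, 1↦4, 2↦0, 3↦1}  ⇒  5 nodes, 3 edges  {2-q->2 2-p->4 4-p->2}
[2] R1 @ {0↦0, 1↦4, 2↦2}  ⇒  4 nodes, 0 edges  {∅}
normal form: no rule applies after step 2
NF edges: []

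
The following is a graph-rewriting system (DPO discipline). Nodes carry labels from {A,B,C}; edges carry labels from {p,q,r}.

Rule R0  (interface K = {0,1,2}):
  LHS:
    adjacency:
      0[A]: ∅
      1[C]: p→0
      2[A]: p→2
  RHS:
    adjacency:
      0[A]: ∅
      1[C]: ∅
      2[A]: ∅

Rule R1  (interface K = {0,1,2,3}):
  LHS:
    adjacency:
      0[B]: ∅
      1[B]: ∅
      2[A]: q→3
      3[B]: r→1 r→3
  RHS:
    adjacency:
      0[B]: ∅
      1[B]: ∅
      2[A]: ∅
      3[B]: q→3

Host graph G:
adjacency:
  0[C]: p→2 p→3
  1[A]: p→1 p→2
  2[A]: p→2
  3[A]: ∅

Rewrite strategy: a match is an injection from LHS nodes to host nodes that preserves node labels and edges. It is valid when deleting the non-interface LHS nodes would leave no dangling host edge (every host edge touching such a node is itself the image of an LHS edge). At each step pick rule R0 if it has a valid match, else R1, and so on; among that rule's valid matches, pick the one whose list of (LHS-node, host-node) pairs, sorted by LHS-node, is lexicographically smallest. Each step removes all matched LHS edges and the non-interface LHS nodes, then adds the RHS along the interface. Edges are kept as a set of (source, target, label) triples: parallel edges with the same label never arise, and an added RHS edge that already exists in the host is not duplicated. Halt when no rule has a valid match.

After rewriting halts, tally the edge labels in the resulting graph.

Answer: p:1

Rewrite trace:
[0] host  ⇒  4 nodes, 5 edges  {0-p->2 0-p->3 1-p->1 1-p->2 2-p->2}
[1] R0 @ {0↦2, 1↦0, 2↦1}  ⇒  4 nodes, 3 edges  {0-p->3 1-p->2 2-p->2}
[2] R0 @ {0↦3, 1↦0, 2↦2}  ⇒  4 nodes, 1 edges  {1-p->2}
halt: no rule applies after step 2
NF edges: [(1, 2, 'p')]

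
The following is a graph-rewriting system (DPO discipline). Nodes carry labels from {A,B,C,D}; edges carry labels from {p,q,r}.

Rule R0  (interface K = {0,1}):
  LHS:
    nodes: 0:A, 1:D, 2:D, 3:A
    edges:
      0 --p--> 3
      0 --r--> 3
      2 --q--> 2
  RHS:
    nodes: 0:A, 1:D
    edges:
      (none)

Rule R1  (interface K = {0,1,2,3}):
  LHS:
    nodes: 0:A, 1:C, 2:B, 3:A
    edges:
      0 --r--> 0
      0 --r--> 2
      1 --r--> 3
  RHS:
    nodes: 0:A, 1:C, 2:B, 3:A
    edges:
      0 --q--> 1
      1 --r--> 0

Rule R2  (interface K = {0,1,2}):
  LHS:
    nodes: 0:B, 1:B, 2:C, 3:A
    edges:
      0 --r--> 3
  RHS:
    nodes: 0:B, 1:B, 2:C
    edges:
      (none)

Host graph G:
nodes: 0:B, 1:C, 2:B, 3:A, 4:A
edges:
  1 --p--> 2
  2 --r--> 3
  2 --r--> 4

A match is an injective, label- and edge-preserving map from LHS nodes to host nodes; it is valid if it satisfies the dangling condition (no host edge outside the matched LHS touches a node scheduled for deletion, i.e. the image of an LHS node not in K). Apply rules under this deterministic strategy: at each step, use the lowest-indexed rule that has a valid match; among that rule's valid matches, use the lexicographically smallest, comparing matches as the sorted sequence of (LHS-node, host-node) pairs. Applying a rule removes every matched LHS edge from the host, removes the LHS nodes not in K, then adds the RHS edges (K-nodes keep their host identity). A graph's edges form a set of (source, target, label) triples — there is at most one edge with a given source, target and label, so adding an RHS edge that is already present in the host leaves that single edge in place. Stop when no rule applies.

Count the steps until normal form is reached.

[0] host  ⇒  5 nodes, 3 edges  {1-p->2 2-r->3 2-r->4}
[1] R2 @ {0↦2, 1↦0, 2↦1, 3↦3}  ⇒  4 nodes, 2 edges  {1-p->2 2-r->4}
[2] R2 @ {0↦2, 1↦0, 2↦1, 3↦4}  ⇒  3 nodes, 1 edges  {1-p->2}
halt: no rule applies after step 2

Answer: 2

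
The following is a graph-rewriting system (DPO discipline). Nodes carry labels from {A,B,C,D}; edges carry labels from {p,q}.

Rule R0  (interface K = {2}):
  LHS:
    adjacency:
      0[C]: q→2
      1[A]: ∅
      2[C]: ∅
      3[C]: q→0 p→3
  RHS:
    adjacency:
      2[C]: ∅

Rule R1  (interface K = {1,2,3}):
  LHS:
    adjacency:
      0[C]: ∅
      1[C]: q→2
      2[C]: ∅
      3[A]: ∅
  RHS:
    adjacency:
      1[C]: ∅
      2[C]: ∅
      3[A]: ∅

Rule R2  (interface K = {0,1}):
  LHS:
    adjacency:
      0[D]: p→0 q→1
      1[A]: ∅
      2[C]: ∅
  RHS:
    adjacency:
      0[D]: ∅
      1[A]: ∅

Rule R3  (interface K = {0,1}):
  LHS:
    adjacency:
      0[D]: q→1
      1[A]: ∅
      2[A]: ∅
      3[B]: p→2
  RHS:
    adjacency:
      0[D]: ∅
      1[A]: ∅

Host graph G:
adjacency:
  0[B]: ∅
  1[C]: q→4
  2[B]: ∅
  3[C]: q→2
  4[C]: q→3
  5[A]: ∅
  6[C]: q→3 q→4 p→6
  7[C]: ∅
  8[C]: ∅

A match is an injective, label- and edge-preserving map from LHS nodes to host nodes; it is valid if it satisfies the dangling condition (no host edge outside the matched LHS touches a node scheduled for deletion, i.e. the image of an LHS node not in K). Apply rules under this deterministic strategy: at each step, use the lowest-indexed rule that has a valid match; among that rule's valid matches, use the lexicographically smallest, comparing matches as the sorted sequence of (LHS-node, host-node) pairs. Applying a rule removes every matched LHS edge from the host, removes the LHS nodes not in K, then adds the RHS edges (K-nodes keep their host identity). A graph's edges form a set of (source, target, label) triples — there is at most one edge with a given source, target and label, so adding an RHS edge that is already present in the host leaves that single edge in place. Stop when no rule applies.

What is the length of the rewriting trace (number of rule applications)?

Answer: 3

Derivation:
[0] host  ⇒  9 nodes, 6 edges  {1-q->4 3-q->2 4-q->3 6-q->3 6-q->4 6-p->6}
[1] R1 @ {0↦7, 1↦1, 2↦4, 3↦5}  ⇒  8 nodes, 5 edges  {3-q->2 4-q->3 6-q->3 6-q->4 6-p->6}
[2] R1 @ {0↦1, 1↦4, 2↦3, 3↦5}  ⇒  7 nodes, 4 edges  {3-q->2 6-q->3 6-q->4 6-p->6}
[3] R1 @ {0↦8, 1↦6, 2↦3, 3↦5}  ⇒  6 nodes, 3 edges  {3-q->2 6-q->4 6-p->6}
normal form: no rule applies after step 3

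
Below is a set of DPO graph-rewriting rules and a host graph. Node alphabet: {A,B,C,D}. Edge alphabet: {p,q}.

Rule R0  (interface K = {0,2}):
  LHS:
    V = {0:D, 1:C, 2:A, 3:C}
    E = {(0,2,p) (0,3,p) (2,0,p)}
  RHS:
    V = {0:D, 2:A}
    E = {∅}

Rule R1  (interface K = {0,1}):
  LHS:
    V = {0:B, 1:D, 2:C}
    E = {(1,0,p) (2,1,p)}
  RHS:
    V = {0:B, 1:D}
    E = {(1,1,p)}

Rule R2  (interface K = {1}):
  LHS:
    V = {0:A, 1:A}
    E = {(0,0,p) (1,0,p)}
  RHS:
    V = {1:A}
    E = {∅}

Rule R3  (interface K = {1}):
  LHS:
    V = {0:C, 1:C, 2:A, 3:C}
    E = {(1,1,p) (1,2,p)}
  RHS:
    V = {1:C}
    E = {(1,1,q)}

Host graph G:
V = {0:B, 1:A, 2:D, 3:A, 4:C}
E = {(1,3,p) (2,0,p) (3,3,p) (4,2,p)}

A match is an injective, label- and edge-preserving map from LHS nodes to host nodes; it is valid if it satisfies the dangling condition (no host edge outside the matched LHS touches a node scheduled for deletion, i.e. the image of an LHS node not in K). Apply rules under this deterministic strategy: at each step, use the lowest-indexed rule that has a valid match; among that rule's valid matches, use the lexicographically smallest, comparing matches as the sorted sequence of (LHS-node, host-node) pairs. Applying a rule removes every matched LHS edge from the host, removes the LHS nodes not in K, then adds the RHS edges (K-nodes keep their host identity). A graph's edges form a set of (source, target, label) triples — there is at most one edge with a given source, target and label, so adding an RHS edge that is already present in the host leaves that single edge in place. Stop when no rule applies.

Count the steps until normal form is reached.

initial: |V|=5 |E|=4  E = 1-p->3 2-p->0 3-p->3 4-p->2
step 1: apply R1 at {0↦0, 1↦2, 2↦4}  → |V|=4 |E|=3  E = 1-p->3 2-p->2 3-p->3
step 2: apply R2 at {0↦3, 1↦1}  → |V|=3 |E|=1  E = 2-p->2
normal form: no rule applies after step 2

Answer: 2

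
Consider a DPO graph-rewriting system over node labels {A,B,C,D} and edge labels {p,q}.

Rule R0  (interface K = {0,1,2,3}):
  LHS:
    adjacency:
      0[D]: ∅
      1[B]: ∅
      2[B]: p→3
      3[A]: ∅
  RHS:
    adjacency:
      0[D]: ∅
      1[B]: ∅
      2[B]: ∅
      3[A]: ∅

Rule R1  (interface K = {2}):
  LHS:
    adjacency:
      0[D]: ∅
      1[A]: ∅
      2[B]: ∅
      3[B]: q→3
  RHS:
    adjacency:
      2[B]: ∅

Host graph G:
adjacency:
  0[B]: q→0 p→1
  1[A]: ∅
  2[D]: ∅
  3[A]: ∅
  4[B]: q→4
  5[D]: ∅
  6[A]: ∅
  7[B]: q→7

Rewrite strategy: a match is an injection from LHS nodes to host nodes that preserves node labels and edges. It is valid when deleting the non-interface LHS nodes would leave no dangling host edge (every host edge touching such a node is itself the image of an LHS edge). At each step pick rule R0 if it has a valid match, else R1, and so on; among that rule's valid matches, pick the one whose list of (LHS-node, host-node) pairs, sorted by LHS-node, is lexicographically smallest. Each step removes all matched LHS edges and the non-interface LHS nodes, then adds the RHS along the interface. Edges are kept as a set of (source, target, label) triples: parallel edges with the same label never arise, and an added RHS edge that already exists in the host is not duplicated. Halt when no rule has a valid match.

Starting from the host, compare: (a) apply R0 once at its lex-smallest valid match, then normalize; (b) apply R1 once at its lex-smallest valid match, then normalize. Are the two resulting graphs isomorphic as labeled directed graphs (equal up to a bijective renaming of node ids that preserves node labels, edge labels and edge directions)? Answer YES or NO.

Answer: YES

Steps:
branch R0-first: apply at {0↦2, 1↦4, 2↦0, 3↦1} → |E|=3, then 2 more step(s) → NF |V|=2 |E|=1 V={0:B, 6:A} E=0-q->0
branch R1-first: apply at {0↦2, 1↦3, 2↦0, 3↦4} → |E|=3, then 2 more step(s) → NF |V|=2 |E|=1 V={0:B, 6:A} E=0-q->0
graphs isomorphic (equal up to label-preserving node renaming)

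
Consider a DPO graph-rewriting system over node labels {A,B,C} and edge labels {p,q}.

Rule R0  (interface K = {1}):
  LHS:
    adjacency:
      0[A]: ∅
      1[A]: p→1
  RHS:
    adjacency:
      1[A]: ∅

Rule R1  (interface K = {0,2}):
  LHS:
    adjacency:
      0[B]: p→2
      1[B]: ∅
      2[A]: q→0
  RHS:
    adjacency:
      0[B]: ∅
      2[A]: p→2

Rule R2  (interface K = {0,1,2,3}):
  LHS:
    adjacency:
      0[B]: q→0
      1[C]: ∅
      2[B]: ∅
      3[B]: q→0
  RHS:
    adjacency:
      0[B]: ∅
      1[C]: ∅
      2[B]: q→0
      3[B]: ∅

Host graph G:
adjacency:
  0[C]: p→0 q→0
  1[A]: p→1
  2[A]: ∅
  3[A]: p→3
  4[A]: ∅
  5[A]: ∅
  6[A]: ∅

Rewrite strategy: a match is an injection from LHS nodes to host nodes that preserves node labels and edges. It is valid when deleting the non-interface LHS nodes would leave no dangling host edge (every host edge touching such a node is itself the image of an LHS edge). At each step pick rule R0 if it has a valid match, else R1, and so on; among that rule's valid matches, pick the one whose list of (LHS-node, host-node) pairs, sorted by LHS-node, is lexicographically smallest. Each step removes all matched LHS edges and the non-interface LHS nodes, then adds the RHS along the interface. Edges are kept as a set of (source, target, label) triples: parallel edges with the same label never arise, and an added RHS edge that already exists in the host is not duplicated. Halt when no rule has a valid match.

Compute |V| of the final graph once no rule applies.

start.  V:7 E:4  edges: 0-p->0 0-q->0 1-p->1 3-p->3
1. fire R0 via {0↦2, 1↦1}  →  V:6 E:3  edges: 0-p->0 0-q->0 3-p->3
2. fire R0 via {0↦1, 1↦3}  →  V:5 E:2  edges: 0-p->0 0-q->0
final graph: no rule applies after step 2
NF nodes: {0:C, 3:A, 4:A, 5:A, 6:A}

Answer: 5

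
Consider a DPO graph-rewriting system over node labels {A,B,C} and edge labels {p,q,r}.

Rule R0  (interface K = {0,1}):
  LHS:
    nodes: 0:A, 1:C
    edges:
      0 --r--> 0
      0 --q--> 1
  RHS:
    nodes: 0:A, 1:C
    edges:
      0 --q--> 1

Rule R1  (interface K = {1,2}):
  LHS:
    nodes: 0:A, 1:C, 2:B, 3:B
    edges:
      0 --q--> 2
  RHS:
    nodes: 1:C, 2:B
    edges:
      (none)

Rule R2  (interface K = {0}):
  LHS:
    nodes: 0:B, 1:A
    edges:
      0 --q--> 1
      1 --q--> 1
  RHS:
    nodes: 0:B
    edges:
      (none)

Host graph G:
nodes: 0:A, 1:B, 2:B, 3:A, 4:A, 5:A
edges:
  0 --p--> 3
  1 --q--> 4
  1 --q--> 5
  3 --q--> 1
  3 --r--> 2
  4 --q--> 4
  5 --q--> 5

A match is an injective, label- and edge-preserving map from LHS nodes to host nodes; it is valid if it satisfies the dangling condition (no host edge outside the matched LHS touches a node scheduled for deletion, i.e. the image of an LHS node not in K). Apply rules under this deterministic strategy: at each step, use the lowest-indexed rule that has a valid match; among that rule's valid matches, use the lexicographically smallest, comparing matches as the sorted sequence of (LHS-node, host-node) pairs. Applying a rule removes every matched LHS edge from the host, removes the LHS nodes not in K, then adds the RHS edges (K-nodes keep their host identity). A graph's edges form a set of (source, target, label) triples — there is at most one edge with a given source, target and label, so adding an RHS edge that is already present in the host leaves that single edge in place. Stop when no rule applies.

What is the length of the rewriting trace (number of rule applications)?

start.  V:6 E:7  edges: 0-p->3 1-q->4 1-q->5 3-q->1 3-r->2 4-q->4 5-q->5
1. fire R2 via {0↦1, 1↦4}  →  V:5 E:5  edges: 0-p->3 1-q->5 3-q->1 3-r->2 5-q->5
2. fire R2 via {0↦1, 1↦5}  →  V:4 E:3  edges: 0-p->3 3-q->1 3-r->2
halt: no rule applies after step 2

Answer: 2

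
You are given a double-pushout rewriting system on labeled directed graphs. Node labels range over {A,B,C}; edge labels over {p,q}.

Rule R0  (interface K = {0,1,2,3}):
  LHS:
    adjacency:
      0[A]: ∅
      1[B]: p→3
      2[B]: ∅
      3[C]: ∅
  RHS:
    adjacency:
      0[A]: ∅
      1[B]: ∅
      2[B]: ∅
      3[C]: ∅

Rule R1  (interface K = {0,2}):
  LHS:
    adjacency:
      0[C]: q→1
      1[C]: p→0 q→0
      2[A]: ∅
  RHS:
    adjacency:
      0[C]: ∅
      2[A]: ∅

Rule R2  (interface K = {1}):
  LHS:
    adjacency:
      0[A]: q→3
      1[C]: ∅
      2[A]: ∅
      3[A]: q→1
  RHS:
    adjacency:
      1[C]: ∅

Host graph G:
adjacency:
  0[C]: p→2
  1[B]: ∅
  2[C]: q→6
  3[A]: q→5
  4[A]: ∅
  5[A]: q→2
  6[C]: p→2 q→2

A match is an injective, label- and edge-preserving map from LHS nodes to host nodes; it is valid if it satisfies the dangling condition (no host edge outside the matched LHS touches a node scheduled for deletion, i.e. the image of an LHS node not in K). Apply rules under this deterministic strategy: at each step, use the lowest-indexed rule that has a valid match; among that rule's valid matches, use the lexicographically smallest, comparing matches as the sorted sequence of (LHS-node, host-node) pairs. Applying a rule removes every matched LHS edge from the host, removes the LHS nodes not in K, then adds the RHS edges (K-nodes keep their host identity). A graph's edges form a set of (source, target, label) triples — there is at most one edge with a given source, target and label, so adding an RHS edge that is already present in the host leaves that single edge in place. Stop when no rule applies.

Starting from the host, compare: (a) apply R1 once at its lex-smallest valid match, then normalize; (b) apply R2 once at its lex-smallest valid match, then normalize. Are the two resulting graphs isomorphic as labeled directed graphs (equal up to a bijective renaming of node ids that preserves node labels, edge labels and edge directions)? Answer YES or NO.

branch R1-first: apply at {0↦2, 1↦6, 2↦3} → |E|=3, then 1 more step(s) → NF |V|=3 |E|=1 V={0:C, 1:B, 2:C} E=0-p->2
branch R2-first: apply at {0↦3, 1↦2, 2↦4, 3↦5} → |E|=4, then 0 more step(s) → NF |V|=4 |E|=4 V={0:C, 1:B, 2:C, 6:C} E=0-p->2 2-q->6 6-p->2 6-q->2
graphs not isomorphic

Answer: NO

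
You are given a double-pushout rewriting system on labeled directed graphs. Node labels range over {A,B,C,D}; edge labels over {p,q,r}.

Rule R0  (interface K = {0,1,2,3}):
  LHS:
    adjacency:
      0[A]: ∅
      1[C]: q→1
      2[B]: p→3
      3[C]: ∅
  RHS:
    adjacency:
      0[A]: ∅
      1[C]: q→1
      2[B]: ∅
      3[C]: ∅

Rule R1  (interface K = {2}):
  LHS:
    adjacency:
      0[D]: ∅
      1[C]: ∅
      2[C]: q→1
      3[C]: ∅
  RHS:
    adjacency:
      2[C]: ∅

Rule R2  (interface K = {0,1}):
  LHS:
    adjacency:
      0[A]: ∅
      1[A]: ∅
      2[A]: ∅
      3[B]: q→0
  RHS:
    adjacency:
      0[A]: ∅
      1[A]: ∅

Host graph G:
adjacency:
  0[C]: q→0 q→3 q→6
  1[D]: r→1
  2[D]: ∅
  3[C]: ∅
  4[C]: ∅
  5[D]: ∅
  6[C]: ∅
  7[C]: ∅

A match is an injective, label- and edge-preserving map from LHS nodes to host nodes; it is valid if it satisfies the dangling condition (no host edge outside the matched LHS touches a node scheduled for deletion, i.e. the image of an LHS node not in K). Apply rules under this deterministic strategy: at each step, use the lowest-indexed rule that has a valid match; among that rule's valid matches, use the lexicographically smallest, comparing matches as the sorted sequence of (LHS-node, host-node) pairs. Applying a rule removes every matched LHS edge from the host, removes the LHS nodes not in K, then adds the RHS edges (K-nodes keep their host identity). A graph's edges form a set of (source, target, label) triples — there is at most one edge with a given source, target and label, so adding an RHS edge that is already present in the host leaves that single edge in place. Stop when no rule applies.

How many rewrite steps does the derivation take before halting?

Answer: 2

Steps:
initial: |V|=8 |E|=4  E = 0-q->0 0-q->3 0-q->6 1-r->1
step 1: apply R1 at {0↦2, 1↦3, 2↦0, 3↦4}  → |V|=5 |E|=3  E = 0-q->0 0-q->6 1-r->1
step 2: apply R1 at {0↦5, 1↦6, 2↦0, 3↦7}  → |V|=2 |E|=2  E = 0-q->0 1-r->1
final graph: no rule applies after step 2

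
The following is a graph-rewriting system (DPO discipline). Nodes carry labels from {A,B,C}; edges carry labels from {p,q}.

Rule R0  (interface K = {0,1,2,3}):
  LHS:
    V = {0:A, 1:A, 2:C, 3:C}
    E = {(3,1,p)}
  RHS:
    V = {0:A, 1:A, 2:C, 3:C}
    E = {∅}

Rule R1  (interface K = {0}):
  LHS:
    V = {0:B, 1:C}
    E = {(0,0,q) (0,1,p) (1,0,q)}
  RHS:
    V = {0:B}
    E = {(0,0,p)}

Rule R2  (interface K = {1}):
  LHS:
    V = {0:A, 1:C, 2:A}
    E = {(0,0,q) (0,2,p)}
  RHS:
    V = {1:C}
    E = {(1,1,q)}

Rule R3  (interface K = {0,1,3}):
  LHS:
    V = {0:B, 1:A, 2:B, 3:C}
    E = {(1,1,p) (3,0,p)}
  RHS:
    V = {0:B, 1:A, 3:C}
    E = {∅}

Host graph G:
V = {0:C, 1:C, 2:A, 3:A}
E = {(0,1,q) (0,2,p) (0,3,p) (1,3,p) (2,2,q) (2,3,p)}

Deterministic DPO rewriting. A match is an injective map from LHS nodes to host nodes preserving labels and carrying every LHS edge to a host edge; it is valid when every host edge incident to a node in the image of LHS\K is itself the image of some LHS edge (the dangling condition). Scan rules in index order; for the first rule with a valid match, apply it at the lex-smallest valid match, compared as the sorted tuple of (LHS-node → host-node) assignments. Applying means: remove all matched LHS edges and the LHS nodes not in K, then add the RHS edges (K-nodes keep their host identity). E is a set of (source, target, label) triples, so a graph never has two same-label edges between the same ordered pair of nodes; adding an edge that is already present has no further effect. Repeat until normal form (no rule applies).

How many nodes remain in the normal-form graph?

initial: |V|=4 |E|=6  E = 0-q->1 0-p->2 0-p->3 1-p->3 2-q->2 2-p->3
step 1: apply R0 at {0↦2, 1↦3, 2↦0, 3↦1}  → |V|=4 |E|=5  E = 0-q->1 0-p->2 0-p->3 2-q->2 2-p->3
step 2: apply R0 at {0↦2, 1↦3, 2↦1, 3↦0}  → |V|=4 |E|=4  E = 0-q->1 0-p->2 2-q->2 2-p->3
step 3: apply R0 at {0↦3, 1↦2, 2↦1, 3↦0}  → |V|=4 |E|=3  E = 0-q->1 2-q->2 2-p->3
step 4: apply R2 at {0↦2, 1↦0, 2↦3}  → |V|=2 |E|=2  E = 0-q->0 0-q->1
final graph: no rule applies after step 4
NF nodes: {0:C, 1:C}

Answer: 2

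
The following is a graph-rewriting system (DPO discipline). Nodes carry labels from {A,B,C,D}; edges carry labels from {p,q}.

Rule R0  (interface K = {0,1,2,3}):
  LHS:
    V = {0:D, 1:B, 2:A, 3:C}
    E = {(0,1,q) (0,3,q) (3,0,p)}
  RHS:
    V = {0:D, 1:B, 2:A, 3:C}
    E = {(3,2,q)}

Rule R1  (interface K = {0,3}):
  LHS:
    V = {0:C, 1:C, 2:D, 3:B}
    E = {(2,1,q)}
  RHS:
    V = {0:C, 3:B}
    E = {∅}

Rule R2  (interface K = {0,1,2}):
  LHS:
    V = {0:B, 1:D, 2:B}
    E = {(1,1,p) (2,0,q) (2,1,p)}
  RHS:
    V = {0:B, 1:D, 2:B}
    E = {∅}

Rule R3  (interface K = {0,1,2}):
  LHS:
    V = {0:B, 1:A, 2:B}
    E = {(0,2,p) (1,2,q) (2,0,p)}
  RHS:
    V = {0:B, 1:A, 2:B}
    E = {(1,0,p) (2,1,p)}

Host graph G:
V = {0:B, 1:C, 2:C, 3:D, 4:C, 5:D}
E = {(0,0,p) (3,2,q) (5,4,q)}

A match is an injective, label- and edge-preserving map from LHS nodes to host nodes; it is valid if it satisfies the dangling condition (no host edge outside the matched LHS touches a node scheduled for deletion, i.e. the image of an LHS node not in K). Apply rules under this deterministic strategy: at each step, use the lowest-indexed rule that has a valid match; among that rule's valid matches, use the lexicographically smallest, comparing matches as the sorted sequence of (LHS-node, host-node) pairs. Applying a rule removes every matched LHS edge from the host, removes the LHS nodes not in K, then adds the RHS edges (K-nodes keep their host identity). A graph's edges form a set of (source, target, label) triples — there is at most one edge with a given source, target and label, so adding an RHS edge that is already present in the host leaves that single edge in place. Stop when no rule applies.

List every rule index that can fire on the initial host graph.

R0: no valid match — LHS pattern not found
R1: 4 valid matches — {0↦1, 1↦2, 2↦3, 3↦0}, {0↦1, 1↦4, 2↦5, 3↦0}, {0↦2, 1↦4, 2↦5, 3↦0} (+1 more)
R2: no valid match — LHS pattern not found
R3: no valid match — LHS pattern not found

Answer: [R1]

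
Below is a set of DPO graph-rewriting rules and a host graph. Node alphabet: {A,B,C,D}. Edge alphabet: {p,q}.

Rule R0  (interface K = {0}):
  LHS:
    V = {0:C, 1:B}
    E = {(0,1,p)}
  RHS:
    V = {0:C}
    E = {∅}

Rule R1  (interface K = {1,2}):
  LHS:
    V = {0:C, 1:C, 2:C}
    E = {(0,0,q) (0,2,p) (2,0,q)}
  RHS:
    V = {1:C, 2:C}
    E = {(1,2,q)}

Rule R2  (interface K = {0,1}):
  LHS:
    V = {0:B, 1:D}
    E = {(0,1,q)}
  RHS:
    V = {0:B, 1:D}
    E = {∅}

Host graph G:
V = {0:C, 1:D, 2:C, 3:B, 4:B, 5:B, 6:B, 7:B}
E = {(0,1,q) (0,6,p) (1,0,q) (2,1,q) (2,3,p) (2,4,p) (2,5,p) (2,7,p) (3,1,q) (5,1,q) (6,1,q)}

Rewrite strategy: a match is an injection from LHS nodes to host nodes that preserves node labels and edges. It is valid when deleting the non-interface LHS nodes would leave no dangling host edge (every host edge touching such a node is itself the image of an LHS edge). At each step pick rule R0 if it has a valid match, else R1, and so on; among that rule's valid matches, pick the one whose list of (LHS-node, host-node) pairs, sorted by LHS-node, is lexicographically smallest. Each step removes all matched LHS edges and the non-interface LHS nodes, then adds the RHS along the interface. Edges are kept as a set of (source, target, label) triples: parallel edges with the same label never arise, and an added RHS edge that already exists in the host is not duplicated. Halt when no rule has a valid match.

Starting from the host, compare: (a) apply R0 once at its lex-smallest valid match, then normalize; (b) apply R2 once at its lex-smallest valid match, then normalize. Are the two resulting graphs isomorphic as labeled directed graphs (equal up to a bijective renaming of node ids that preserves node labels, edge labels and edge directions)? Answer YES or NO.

Answer: YES

Steps:
branch R0-first: apply at {0↦2, 1↦4} → |E|=10, then 7 more step(s) → NF |V|=3 |E|=3 V={0:C, 1:D, 2:C} E=0-q->1 1-q->0 2-q->1
branch R2-first: apply at {0↦3, 1↦1} → |E|=10, then 7 more step(s) → NF |V|=3 |E|=3 V={0:C, 1:D, 2:C} E=0-q->1 1-q->0 2-q->1
graphs isomorphic (equal up to label-preserving node renaming)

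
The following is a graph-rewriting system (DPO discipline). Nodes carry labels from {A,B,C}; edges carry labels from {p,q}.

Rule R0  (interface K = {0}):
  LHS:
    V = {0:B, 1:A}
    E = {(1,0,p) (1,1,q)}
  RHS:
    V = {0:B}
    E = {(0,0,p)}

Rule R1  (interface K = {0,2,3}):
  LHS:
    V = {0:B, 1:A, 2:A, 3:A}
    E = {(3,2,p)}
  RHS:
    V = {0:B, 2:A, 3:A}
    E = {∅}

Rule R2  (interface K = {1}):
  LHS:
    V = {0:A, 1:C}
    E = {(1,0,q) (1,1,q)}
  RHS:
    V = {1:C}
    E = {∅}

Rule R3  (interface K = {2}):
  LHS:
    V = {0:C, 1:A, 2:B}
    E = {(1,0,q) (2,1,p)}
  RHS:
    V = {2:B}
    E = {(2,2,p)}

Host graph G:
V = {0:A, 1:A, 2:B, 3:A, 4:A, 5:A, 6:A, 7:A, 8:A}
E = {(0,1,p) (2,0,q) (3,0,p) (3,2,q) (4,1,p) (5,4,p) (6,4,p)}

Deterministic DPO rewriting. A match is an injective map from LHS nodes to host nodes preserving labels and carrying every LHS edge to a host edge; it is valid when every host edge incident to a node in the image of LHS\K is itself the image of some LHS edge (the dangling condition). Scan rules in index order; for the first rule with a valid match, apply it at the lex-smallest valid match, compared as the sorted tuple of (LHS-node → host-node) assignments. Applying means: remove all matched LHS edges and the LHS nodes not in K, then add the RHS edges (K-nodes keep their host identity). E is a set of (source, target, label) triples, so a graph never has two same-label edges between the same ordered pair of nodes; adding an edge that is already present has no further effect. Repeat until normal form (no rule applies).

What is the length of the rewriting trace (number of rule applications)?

Answer: 2

Rewrite trace:
[0] host  ⇒  9 nodes, 7 edges  {0-p->1 2-q->0 3-p->0 3-q->2 4-p->1 5-p->4 6-p->4}
[1] R1 @ {0↦2, 1↦7, 2↦0, 3↦3}  ⇒  8 nodes, 6 edges  {0-p->1 2-q->0 3-q->2 4-p->1 5-p->4 6-p->4}
[2] R1 @ {0↦2, 1↦8, 2↦1, 3↦0}  ⇒  7 nodes, 5 edges  {2-q->0 3-q->2 4-p->1 5-p->4 6-p->4}
halt: no rule applies after step 2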